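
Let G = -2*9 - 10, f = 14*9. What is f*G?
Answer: -3528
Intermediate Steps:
f = 126
G = -28 (G = -18 - 10 = -28)
f*G = 126*(-28) = -3528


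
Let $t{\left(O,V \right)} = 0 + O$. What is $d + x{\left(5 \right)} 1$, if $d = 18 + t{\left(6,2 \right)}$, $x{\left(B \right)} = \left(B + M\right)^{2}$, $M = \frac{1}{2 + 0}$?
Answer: $\frac{217}{4} \approx 54.25$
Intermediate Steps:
$t{\left(O,V \right)} = O$
$M = \frac{1}{2} \approx 0.5$
$x{\left(B \right)} = \left(\frac{1}{2} + B\right)^{2}$ ($x{\left(B \right)} = \left(B + \frac{1}{2}\right)^{2} = \left(\frac{1}{2} + B\right)^{2}$)
$d = 24$ ($d = 18 + 6 = 24$)
$d + x{\left(5 \right)} 1 = 24 + \frac{\left(1 + 2 \cdot 5\right)^{2}}{4} \cdot 1 = 24 + \frac{\left(1 + 10\right)^{2}}{4} \cdot 1 = 24 + \frac{11^{2}}{4} \cdot 1 = 24 + \frac{1}{4} \cdot 121 \cdot 1 = 24 + \frac{121}{4} \cdot 1 = 24 + \frac{121}{4} = \frac{217}{4}$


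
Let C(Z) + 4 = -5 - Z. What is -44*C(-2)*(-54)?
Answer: -16632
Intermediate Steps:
C(Z) = -9 - Z (C(Z) = -4 + (-5 - Z) = -9 - Z)
-44*C(-2)*(-54) = -44*(-9 - 1*(-2))*(-54) = -44*(-9 + 2)*(-54) = -44*(-7)*(-54) = 308*(-54) = -16632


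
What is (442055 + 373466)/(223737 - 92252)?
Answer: 815521/131485 ≈ 6.2024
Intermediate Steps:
(442055 + 373466)/(223737 - 92252) = 815521/131485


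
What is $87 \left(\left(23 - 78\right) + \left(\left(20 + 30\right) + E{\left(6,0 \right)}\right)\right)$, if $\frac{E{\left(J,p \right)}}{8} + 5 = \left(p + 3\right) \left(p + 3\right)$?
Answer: $2349$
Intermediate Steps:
$E{\left(J,p \right)} = -40 + 8 \left(3 + p\right)^{2}$ ($E{\left(J,p \right)} = -40 + 8 \left(p + 3\right) \left(p + 3\right) = -40 + 8 \left(3 + p\right) \left(3 + p\right) = -40 + 8 \left(3 + p\right)^{2}$)
$87 \left(\left(23 - 78\right) + \left(\left(20 + 30\right) + E{\left(6,0 \right)}\right)\right) = 87 \left(\left(23 - 78\right) - \left(-10 - 8 \left(3 + 0\right)^{2}\right)\right) = 87 \left(\left(23 - 78\right) + \left(50 - \left(40 - 8 \cdot 3^{2}\right)\right)\right) = 87 \left(-55 + \left(50 + \left(-40 + 8 \cdot 9\right)\right)\right) = 87 \left(-55 + \left(50 + \left(-40 + 72\right)\right)\right) = 87 \left(-55 + \left(50 + 32\right)\right) = 87 \left(-55 + 82\right) = 87 \cdot 27 = 2349$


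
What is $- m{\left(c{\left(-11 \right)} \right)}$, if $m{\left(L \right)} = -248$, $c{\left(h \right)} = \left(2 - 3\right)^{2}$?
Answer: $248$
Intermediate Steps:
$c{\left(h \right)} = 1$ ($c{\left(h \right)} = \left(-1\right)^{2} = 1$)
$- m{\left(c{\left(-11 \right)} \right)} = \left(-1\right) \left(-248\right) = 248$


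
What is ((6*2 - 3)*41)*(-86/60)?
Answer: -5289/10 ≈ -528.90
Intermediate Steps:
((6*2 - 3)*41)*(-86/60) = ((12 - 3)*41)*(-86*1/60) = (9*41)*(-43/30) = 369*(-43/30) = -5289/10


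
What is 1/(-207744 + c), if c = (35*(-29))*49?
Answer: -1/257479 ≈ -3.8838e-6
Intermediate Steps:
c = -49735 (c = -1015*49 = -49735)
1/(-207744 + c) = 1/(-207744 - 49735) = 1/(-257479) = -1/257479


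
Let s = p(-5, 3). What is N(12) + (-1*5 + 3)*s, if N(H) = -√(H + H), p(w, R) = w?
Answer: 10 - 2*√6 ≈ 5.1010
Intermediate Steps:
s = -5
N(H) = -√2*√H (N(H) = -√(2*H) = -√2*√H)
N(12) + (-1*5 + 3)*s = -√2*√12 + (-1*5 + 3)*(-5) = -√2*2*√3 + (-5 + 3)*(-5) = -2*√6 - 2*(-5) = -2*√6 + 10 = 10 - 2*√6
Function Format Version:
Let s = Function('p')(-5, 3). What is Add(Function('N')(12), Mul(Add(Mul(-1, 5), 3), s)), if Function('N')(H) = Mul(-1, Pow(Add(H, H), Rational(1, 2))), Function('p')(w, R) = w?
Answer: Add(10, Mul(-2, Pow(6, Rational(1, 2)))) ≈ 5.1010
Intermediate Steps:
s = -5
Function('N')(H) = Mul(-1, Pow(2, Rational(1, 2)), Pow(H, Rational(1, 2))) (Function('N')(H) = Mul(-1, Pow(Mul(2, H), Rational(1, 2))) = Mul(-1, Mul(Pow(2, Rational(1, 2)), Pow(H, Rational(1, 2)))) = Mul(-1, Pow(2, Rational(1, 2)), Pow(H, Rational(1, 2))))
Add(Function('N')(12), Mul(Add(Mul(-1, 5), 3), s)) = Add(Mul(-1, Pow(2, Rational(1, 2)), Pow(12, Rational(1, 2))), Mul(Add(Mul(-1, 5), 3), -5)) = Add(Mul(-1, Pow(2, Rational(1, 2)), Mul(2, Pow(3, Rational(1, 2)))), Mul(Add(-5, 3), -5)) = Add(Mul(-2, Pow(6, Rational(1, 2))), Mul(-2, -5)) = Add(Mul(-2, Pow(6, Rational(1, 2))), 10) = Add(10, Mul(-2, Pow(6, Rational(1, 2))))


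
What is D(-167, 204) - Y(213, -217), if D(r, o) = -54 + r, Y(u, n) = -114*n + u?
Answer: -25172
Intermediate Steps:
Y(u, n) = u - 114*n
D(-167, 204) - Y(213, -217) = (-54 - 167) - (213 - 114*(-217)) = -221 - (213 + 24738) = -221 - 1*24951 = -221 - 24951 = -25172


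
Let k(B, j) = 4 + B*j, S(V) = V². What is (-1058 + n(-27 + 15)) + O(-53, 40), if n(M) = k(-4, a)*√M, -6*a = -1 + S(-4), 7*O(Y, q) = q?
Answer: -7366/7 + 28*I*√3 ≈ -1052.3 + 48.497*I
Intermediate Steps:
O(Y, q) = q/7
a = -5/2 (a = -(-1 + (-4)²)/6 = -(-1 + 16)/6 = -⅙*15 = -5/2 ≈ -2.5000)
n(M) = 14*√M (n(M) = (4 - 4*(-5/2))*√M = (4 + 10)*√M = 14*√M)
(-1058 + n(-27 + 15)) + O(-53, 40) = (-1058 + 14*√(-27 + 15)) + (⅐)*40 = (-1058 + 14*√(-12)) + 40/7 = (-1058 + 14*(2*I*√3)) + 40/7 = (-1058 + 28*I*√3) + 40/7 = -7366/7 + 28*I*√3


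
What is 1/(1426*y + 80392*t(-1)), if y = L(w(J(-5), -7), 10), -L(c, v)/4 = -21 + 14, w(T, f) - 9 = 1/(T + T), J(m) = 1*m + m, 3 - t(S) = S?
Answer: 1/361496 ≈ 2.7663e-6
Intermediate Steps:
t(S) = 3 - S
J(m) = 2*m (J(m) = m + m = 2*m)
w(T, f) = 9 + 1/(2*T) (w(T, f) = 9 + 1/(T + T) = 9 + 1/(2*T))
L(c, v) = 28 (L(c, v) = -4*(-21 + 14) = -4*(-7) = 28)
y = 28
1/(1426*y + 80392*t(-1)) = 1/(1426*28 + 80392*(3 - 1*(-1))) = 1/(39928 + 80392*(3 + 1)) = 1/(39928 + 80392*4) = 1/(39928 + 321568) = 1/361496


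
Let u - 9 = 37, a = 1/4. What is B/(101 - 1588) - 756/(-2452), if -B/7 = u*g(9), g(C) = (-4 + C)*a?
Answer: 1055551/1823062 ≈ 0.57900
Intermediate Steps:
a = ¼ ≈ 0.25000
g(C) = -1 + C/4 (g(C) = (-4 + C)*(¼) = -1 + C/4)
u = 46 (u = 9 + 37 = 46)
B = -805/2 (B = -322*(-1 + (¼)*9) = -322*(-1 + 9/4) = -322*5/4 = -7*115/2 = -805/2 ≈ -402.50)
B/(101 - 1588) - 756/(-2452) = -805/(2*(101 - 1588)) - 756/(-2452) = -805/2/(-1487) - 756*(-1/2452) = -805/2*(-1/1487) + 189/613 = 805/2974 + 189/613 = 1055551/1823062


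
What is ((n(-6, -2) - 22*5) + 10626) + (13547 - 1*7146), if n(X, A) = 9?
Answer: 16926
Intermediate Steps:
((n(-6, -2) - 22*5) + 10626) + (13547 - 1*7146) = ((9 - 22*5) + 10626) + (13547 - 1*7146) = ((9 - 110) + 10626) + (13547 - 7146) = (-101 + 10626) + 6401 = 10525 + 6401 = 16926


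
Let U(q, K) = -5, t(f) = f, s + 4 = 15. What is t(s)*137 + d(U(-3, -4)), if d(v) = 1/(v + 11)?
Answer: 9043/6 ≈ 1507.2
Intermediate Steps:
s = 11 (s = -4 + 15 = 11)
d(v) = 1/(11 + v)
t(s)*137 + d(U(-3, -4)) = 11*137 + 1/(11 - 5) = 1507 + 1/6 = 9043/6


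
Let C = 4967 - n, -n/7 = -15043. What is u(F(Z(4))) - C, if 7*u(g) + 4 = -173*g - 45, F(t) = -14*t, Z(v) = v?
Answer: 101711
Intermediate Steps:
n = 105301 (n = -7*(-15043) = 105301)
u(g) = -7 - 173*g/7 (u(g) = -4/7 + (-173*g - 45)/7 = -4/7 + (-45 - 173*g)/7 = -4/7 + (-45/7 - 173*g/7) = -7 - 173*g/7)
C = -100334 (C = 4967 - 1*105301 = 4967 - 105301 = -100334)
u(F(Z(4))) - C = (-7 - (-346)*4) - 1*(-100334) = (-7 - 173/7*(-56)) + 100334 = (-7 + 1384) + 100334 = 1377 + 100334 = 101711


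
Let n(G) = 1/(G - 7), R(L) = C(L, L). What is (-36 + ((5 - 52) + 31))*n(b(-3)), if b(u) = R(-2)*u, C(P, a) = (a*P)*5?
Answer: 52/67 ≈ 0.77612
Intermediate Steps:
C(P, a) = 5*P*a (C(P, a) = (P*a)*5 = 5*P*a)
R(L) = 5*L**2 (R(L) = 5*L*L = 5*L**2)
b(u) = 20*u (b(u) = (5*(-2)**2)*u = (5*4)*u = 20*u)
n(G) = 1/(-7 + G)
(-36 + ((5 - 52) + 31))*n(b(-3)) = (-36 + ((5 - 52) + 31))/(-7 + 20*(-3)) = (-36 + (-47 + 31))/(-7 - 60) = (-36 - 16)/(-67) = -52*(-1/67) = 52/67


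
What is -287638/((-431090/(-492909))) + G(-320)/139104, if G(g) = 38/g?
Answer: -315553215141106559/959461493760 ≈ -3.2889e+5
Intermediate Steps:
-287638/((-431090/(-492909))) + G(-320)/139104 = -287638/((-431090/(-492909))) + (38/(-320))/139104 = -287638/((-431090*(-1/492909))) + (38*(-1/320))*(1/139104) = -287638/431090/492909 - 19/160*1/139104 = -287638*492909/431090 - 19/22256640 = -70889679471/215545 - 19/22256640 = -315553215141106559/959461493760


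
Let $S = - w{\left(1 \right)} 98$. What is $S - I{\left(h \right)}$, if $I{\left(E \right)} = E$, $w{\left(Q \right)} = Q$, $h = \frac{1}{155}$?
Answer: $- \frac{15191}{155} \approx -98.006$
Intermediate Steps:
$h = \frac{1}{155} \approx 0.0064516$
$S = -98$ ($S = - 1 \cdot 98 = \left(-1\right) 98 = -98$)
$S - I{\left(h \right)} = -98 - \frac{1}{155} = - \frac{15191}{155}$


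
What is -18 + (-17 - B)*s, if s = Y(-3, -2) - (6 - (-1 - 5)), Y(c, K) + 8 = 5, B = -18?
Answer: -33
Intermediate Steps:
Y(c, K) = -3 (Y(c, K) = -8 + 5 = -3)
s = -15 (s = -3 - (6 - (-1 - 5)) = -3 - (6 - 1*(-6)) = -3 - (6 + 6) = -3 - 1*12 = -3 - 12 = -15)
-18 + (-17 - B)*s = -18 + (-17 - 1*(-18))*(-15) = -18 + (-17 + 18)*(-15) = -18 + 1*(-15) = -18 - 15 = -33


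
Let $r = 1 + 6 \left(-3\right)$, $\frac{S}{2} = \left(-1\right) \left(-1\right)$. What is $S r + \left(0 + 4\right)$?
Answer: $-30$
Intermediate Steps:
$S = 2$ ($S = 2 \left(\left(-1\right) \left(-1\right)\right) = 2 \cdot 1 = 2$)
$r = -17$ ($r = 1 - 18 = -17$)
$S r + \left(0 + 4\right) = 2 \left(-17\right) + \left(0 + 4\right) = -34 + 4 = -30$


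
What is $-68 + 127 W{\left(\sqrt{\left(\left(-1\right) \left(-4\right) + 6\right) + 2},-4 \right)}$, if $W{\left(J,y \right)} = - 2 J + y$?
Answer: $-576 - 508 \sqrt{3} \approx -1455.9$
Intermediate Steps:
$W{\left(J,y \right)} = y - 2 J$
$-68 + 127 W{\left(\sqrt{\left(\left(-1\right) \left(-4\right) + 6\right) + 2},-4 \right)} = -68 + 127 \left(-4 - 2 \sqrt{\left(\left(-1\right) \left(-4\right) + 6\right) + 2}\right) = -68 + 127 \left(-4 - 2 \sqrt{\left(4 + 6\right) + 2}\right) = -68 + 127 \left(-4 - 2 \sqrt{10 + 2}\right) = -68 + 127 \left(-4 - 2 \sqrt{12}\right) = -68 + 127 \left(-4 - 2 \cdot 2 \sqrt{3}\right) = -68 + 127 \left(-4 - 4 \sqrt{3}\right) = -68 - \left(508 + 508 \sqrt{3}\right) = -576 - 508 \sqrt{3}$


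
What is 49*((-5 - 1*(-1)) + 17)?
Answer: 637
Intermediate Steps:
49*((-5 - 1*(-1)) + 17) = 49*((-5 + 1) + 17) = 49*(-4 + 17) = 49*13 = 637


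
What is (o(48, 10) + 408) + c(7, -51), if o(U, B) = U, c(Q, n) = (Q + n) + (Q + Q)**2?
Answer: 608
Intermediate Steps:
c(Q, n) = Q + n + 4*Q**2 (c(Q, n) = (Q + n) + (2*Q)**2 = (Q + n) + 4*Q**2 = Q + n + 4*Q**2)
(o(48, 10) + 408) + c(7, -51) = (48 + 408) + (7 - 51 + 4*7**2) = 456 + (7 - 51 + 4*49) = 456 + (7 - 51 + 196) = 456 + 152 = 608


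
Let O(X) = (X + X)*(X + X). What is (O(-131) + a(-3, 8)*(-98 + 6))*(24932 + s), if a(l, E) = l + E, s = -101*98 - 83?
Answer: 1019418984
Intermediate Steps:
O(X) = 4*X² (O(X) = (2*X)*(2*X) = 4*X²)
s = -9981 (s = -9898 - 83 = -9981)
a(l, E) = E + l
(O(-131) + a(-3, 8)*(-98 + 6))*(24932 + s) = (4*(-131)² + (8 - 3)*(-98 + 6))*(24932 - 9981) = (4*17161 + 5*(-92))*14951 = (68644 - 460)*14951 = 68184*14951 = 1019418984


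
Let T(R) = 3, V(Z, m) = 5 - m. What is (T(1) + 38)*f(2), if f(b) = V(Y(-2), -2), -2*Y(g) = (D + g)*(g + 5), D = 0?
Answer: 287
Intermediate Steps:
Y(g) = -g*(5 + g)/2 (Y(g) = -(0 + g)*(g + 5)/2 = -g*(5 + g)/2)
f(b) = 7 (f(b) = 5 - 1*(-2) = 5 + 2 = 7)
(T(1) + 38)*f(2) = (3 + 38)*7 = 41*7 = 287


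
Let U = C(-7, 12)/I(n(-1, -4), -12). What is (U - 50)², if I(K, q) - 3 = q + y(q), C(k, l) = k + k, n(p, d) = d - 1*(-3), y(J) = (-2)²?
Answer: 55696/25 ≈ 2227.8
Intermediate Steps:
y(J) = 4
n(p, d) = 3 + d (n(p, d) = d + 3 = 3 + d)
C(k, l) = 2*k
I(K, q) = 7 + q (I(K, q) = 3 + (q + 4) = 3 + (4 + q) = 7 + q)
U = 14/5 (U = (2*(-7))/(7 - 12) = -14/(-5) = -14*(-⅕) = 14/5 ≈ 2.8000)
(U - 50)² = (14/5 - 50)² = (-236/5)² = 55696/25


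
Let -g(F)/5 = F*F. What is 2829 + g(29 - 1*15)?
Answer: 1849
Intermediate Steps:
g(F) = -5*F² (g(F) = -5*F*F = -5*F²)
2829 + g(29 - 1*15) = 2829 - 5*(29 - 1*15)² = 2829 - 5*(29 - 15)² = 2829 - 5*14² = 2829 - 5*196 = 2829 - 980 = 1849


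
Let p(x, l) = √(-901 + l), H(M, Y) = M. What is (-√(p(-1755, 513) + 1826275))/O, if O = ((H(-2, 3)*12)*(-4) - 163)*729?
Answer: √(1826275 + 2*I*√97)/48843 ≈ 0.027668 + 1.4921e-7*I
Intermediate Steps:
O = -48843 (O = (-2*12*(-4) - 163)*729 = (-24*(-4) - 163)*729 = (96 - 163)*729 = -67*729 = -48843)
(-√(p(-1755, 513) + 1826275))/O = -√(√(-901 + 513) + 1826275)/(-48843) = -√(√(-388) + 1826275)*(-1/48843) = -√(2*I*√97 + 1826275)*(-1/48843) = -√(1826275 + 2*I*√97)*(-1/48843) = √(1826275 + 2*I*√97)/48843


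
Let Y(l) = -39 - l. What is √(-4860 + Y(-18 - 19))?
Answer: I*√4862 ≈ 69.728*I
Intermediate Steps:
√(-4860 + Y(-18 - 19)) = √(-4860 + (-39 - (-18 - 19))) = √(-4860 + (-39 - 1*(-37))) = √(-4860 + (-39 + 37)) = √(-4860 - 2) = √(-4862) = I*√4862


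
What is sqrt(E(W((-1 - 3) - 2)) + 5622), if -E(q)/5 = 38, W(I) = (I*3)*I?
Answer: 2*sqrt(1358) ≈ 73.702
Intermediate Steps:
W(I) = 3*I**2 (W(I) = (3*I)*I = 3*I**2)
E(q) = -190 (E(q) = -5*38 = -190)
sqrt(E(W((-1 - 3) - 2)) + 5622) = sqrt(-190 + 5622) = sqrt(5432) = 2*sqrt(1358)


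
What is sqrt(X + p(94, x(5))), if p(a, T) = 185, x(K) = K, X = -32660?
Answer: 5*I*sqrt(1299) ≈ 180.21*I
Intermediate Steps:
sqrt(X + p(94, x(5))) = sqrt(-32660 + 185) = sqrt(-32475) = 5*I*sqrt(1299)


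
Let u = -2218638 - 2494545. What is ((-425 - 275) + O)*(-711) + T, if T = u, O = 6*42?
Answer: -4394655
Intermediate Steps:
u = -4713183
O = 252
T = -4713183
((-425 - 275) + O)*(-711) + T = ((-425 - 275) + 252)*(-711) - 4713183 = (-700 + 252)*(-711) - 4713183 = -448*(-711) - 4713183 = 318528 - 4713183 = -4394655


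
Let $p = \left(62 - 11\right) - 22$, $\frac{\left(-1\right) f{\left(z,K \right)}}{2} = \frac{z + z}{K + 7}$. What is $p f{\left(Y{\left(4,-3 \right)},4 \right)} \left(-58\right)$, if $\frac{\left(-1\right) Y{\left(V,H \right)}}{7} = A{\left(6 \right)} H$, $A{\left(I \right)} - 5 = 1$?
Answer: $\frac{847728}{11} \approx 77066.0$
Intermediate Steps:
$A{\left(I \right)} = 6$ ($A{\left(I \right)} = 5 + 1 = 6$)
$Y{\left(V,H \right)} = - 42 H$ ($Y{\left(V,H \right)} = - 7 \cdot 6 H = - 42 H$)
$f{\left(z,K \right)} = - \frac{4 z}{7 + K}$ ($f{\left(z,K \right)} = - 2 \frac{z + z}{K + 7} = - 2 \frac{2 z}{7 + K} = - \frac{4 z}{7 + K}$)
$p = 29$ ($p = 51 - 22 = 29$)
$p f{\left(Y{\left(4,-3 \right)},4 \right)} \left(-58\right) = 29 \left(- \frac{4 \left(\left(-42\right) \left(-3\right)\right)}{7 + 4}\right) \left(-58\right) = 29 \left(\left(-4\right) 126 \cdot \frac{1}{11}\right) \left(-58\right) = 29 \left(- \frac{504}{11}\right) \left(-58\right) = \left(- \frac{14616}{11}\right) \left(-58\right) = \frac{847728}{11}$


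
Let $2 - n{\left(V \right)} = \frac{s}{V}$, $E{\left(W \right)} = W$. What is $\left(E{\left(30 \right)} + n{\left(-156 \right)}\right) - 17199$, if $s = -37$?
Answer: $- \frac{2678089}{156} \approx -17167.0$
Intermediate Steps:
$n{\left(V \right)} = 2 + \frac{37}{V}$ ($n{\left(V \right)} = 2 - - \frac{37}{V} = 2 + \frac{37}{V}$)
$\left(E{\left(30 \right)} + n{\left(-156 \right)}\right) - 17199 = \left(30 + \left(2 + \frac{37}{-156}\right)\right) - 17199 = \left(30 + \left(2 + 37 \left(- \frac{1}{156}\right)\right)\right) - 17199 = \left(30 + \left(2 - \frac{37}{156}\right)\right) - 17199 = \left(30 + \frac{275}{156}\right) - 17199 = \frac{4955}{156} - 17199 = - \frac{2678089}{156}$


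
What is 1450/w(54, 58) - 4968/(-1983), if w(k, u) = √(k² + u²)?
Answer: 1656/661 + 145*√1570/314 ≈ 20.803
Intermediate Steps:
1450/w(54, 58) - 4968/(-1983) = 1450/(√(54² + 58²)) - 4968/(-1983) = 1450/(√(2916 + 3364)) - 4968*(-1/1983) = 1450/(√6280) + 1656/661 = 1450/((2*√1570)) + 1656/661 = 1450*(√1570/3140) + 1656/661 = 145*√1570/314 + 1656/661 = 1656/661 + 145*√1570/314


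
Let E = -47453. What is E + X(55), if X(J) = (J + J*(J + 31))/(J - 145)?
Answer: -285037/6 ≈ -47506.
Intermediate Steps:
X(J) = (J + J*(31 + J))/(-145 + J)
E + X(55) = -47453 + 55*(32 + 55)/(-145 + 55) = -47453 + 55*87/(-90) = -47453 + 55*(-1/90)*87 = -47453 - 319/6 = -285037/6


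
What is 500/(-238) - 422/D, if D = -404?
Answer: -25391/24038 ≈ -1.0563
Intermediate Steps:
500/(-238) - 422/D = 500/(-238) - 422/(-404) = 500*(-1/238) - 422*(-1/404) = -250/119 + 211/202 = -25391/24038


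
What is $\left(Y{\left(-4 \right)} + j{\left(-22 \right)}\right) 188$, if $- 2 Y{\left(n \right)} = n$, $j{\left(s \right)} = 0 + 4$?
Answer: $1128$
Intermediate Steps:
$j{\left(s \right)} = 4$
$Y{\left(n \right)} = - \frac{n}{2}$
$\left(Y{\left(-4 \right)} + j{\left(-22 \right)}\right) 188 = \left(\left(- \frac{1}{2}\right) \left(-4\right) + 4\right) 188 = \left(2 + 4\right) 188 = 6 \cdot 188 = 1128$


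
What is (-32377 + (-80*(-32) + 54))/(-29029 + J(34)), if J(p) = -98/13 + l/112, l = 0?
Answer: 128973/125825 ≈ 1.0250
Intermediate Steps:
J(p) = -98/13 (J(p) = -98/13 + 0/112 = -98*1/13 + 0*(1/112) = -98/13 + 0 = -98/13)
(-32377 + (-80*(-32) + 54))/(-29029 + J(34)) = (-32377 + (-80*(-32) + 54))/(-29029 - 98/13) = (-32377 + (2560 + 54))/(-377475/13) = (-32377 + 2614)*(-13/377475) = -29763*(-13/377475) = 128973/125825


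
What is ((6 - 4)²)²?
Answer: 16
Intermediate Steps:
((6 - 4)²)² = (2²)² = 4² = 16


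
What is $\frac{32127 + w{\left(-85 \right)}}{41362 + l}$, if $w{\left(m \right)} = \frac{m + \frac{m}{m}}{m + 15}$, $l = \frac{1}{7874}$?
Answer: $\frac{421629078}{542807315} \approx 0.77676$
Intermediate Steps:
$l = \frac{1}{7874} \approx 0.000127$
$w{\left(m \right)} = \frac{1 + m}{15 + m}$ ($w{\left(m \right)} = \frac{m + 1}{15 + m} = \frac{1 + m}{15 + m}$)
$\frac{32127 + w{\left(-85 \right)}}{41362 + l} = \frac{32127 + \frac{1 - 85}{15 - 85}}{41362 + \frac{1}{7874}} = \frac{32127 + \frac{1}{-70} \left(-84\right)}{\frac{325684389}{7874}} = \left(32127 - - \frac{6}{5}\right) \frac{7874}{325684389} = \left(32127 + \frac{6}{5}\right) \frac{7874}{325684389} = \frac{160641}{5} \cdot \frac{7874}{325684389} = \frac{421629078}{542807315}$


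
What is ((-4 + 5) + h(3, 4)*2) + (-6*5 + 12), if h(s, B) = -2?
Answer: -21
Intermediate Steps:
((-4 + 5) + h(3, 4)*2) + (-6*5 + 12) = ((-4 + 5) - 2*2) + (-6*5 + 12) = (1 - 4) + (-30 + 12) = -3 - 18 = -21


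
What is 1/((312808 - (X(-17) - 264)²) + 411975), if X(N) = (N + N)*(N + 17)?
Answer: 1/655087 ≈ 1.5265e-6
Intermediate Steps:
X(N) = 2*N*(17 + N) (X(N) = (2*N)*(17 + N) = 2*N*(17 + N))
1/((312808 - (X(-17) - 264)²) + 411975) = 1/((312808 - (2*(-17)*(17 - 17) - 264)²) + 411975) = 1/((312808 - (2*(-17)*0 - 264)²) + 411975) = 1/((312808 - (0 - 264)²) + 411975) = 1/((312808 - 1*(-264)²) + 411975) = 1/((312808 - 1*69696) + 411975) = 1/((312808 - 69696) + 411975) = 1/(243112 + 411975) = 1/655087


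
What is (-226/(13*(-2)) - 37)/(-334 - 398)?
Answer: 92/2379 ≈ 0.038672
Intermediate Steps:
(-226/(13*(-2)) - 37)/(-334 - 398) = (-226/(-26) - 37)/(-732) = (-226*(-1/26) - 37)*(-1/732) = (113/13 - 37)*(-1/732) = -368/13*(-1/732) = 92/2379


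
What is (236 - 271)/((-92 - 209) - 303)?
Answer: 35/604 ≈ 0.057947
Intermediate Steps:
(236 - 271)/((-92 - 209) - 303) = -35/(-301 - 303) = -35/(-604) = -35*(-1/604) = 35/604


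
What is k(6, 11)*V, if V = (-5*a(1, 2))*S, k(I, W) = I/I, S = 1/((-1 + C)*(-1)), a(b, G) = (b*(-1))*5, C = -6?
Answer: 25/7 ≈ 3.5714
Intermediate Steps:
a(b, G) = -5*b (a(b, G) = -b*5 = -5*b)
S = ⅐ (S = 1/(-1 - 6*(-1)) = -1/(-7) = -⅐*(-1) = ⅐ ≈ 0.14286)
k(I, W) = 1
V = 25/7 (V = -(-25)*(⅐) = -5*(-5)*(⅐) = 25*(⅐) = 25/7 ≈ 3.5714)
k(6, 11)*V = 1*(25/7) = 25/7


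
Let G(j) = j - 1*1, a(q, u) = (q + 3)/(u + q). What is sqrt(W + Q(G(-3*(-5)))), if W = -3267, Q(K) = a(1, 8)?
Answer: I*sqrt(29399)/3 ≈ 57.154*I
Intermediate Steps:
a(q, u) = (3 + q)/(q + u)
G(j) = -1 + j (G(j) = j - 1 = -1 + j)
Q(K) = 4/9 (Q(K) = (3 + 1)/(1 + 8) = 4/9)
sqrt(W + Q(G(-3*(-5)))) = sqrt(-3267 + 4/9) = sqrt(-29399/9) = I*sqrt(29399)/3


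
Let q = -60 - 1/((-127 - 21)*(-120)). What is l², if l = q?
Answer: 1135505491201/315417600 ≈ 3600.0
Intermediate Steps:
q = -1065601/17760 (q = -60 - (-1)/((-148)*120) = -60 - (-1)*(-1)/(148*120) = -60 - 1*1/17760 = -60 - 1/17760 = -1065601/17760 ≈ -60.000)
l = -1065601/17760 ≈ -60.000
l² = (-1065601/17760)² = 1135505491201/315417600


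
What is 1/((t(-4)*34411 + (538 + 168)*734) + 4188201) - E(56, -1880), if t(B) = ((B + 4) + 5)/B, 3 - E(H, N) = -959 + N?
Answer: -53013431726/18653565 ≈ -2842.0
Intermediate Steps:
E(H, N) = 962 - N (E(H, N) = 3 - (-959 + N) = 3 + (959 - N) = 962 - N)
t(B) = (9 + B)/B (t(B) = ((4 + B) + 5)/B = (9 + B)/B)
1/((t(-4)*34411 + (538 + 168)*734) + 4188201) - E(56, -1880) = 1/((((9 - 4)/(-4))*34411 + (538 + 168)*734) + 4188201) - (962 - 1*(-1880)) = 1/((-1/4*5*34411 + 706*734) + 4188201) - (962 + 1880) = 1/((-5/4*34411 + 518204) + 4188201) - 1*2842 = 1/((-172055/4 + 518204) + 4188201) - 2842 = 1/(1900761/4 + 4188201) - 2842 = 1/(18653565/4) - 2842 = 4/18653565 - 2842 = -53013431726/18653565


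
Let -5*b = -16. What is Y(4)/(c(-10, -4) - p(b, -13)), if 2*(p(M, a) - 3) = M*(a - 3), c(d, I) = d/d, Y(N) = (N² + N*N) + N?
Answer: 90/59 ≈ 1.5254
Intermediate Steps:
b = 16/5 (b = -⅕*(-16) = 16/5 ≈ 3.2000)
Y(N) = N + 2*N² (Y(N) = (N² + N²) + N = 2*N² + N = N + 2*N²)
c(d, I) = 1
p(M, a) = 3 + M*(-3 + a)/2 (p(M, a) = 3 + (M*(a - 3))/2 = 3 + (M*(-3 + a))/2 = 3 + M*(-3 + a)/2)
Y(4)/(c(-10, -4) - p(b, -13)) = (4*(1 + 2*4))/(1 - (3 - 3/2*16/5 + (½)*(16/5)*(-13))) = (4*(1 + 8))/(1 - (3 - 24/5 - 104/5)) = (4*9)/(1 - 1*(-113/5)) = 36/(1 + 113/5) = 36/(118/5) = 36*(5/118) = 90/59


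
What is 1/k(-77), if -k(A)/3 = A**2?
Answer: -1/17787 ≈ -5.6221e-5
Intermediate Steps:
k(A) = -3*A**2
1/k(-77) = 1/(-3*(-77)**2) = 1/(-3*5929) = 1/(-17787) = -1/17787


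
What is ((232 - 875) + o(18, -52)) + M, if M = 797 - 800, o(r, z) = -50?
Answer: -696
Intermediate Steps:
M = -3
((232 - 875) + o(18, -52)) + M = ((232 - 875) - 50) - 3 = (-643 - 50) - 3 = -693 - 3 = -696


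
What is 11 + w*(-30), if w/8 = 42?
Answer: -10069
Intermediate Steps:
w = 336 (w = 8*42 = 336)
11 + w*(-30) = 11 + 336*(-30) = 11 - 10080 = -10069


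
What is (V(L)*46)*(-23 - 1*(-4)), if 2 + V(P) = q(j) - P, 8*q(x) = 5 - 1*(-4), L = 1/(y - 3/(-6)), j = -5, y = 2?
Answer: 22287/20 ≈ 1114.3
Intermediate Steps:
L = 2/5 (L = 1/(2 - 3/(-6)) = 1/(2 - 3*(-1/6)) = 1/(2 + 1/2) = 1/(5/2) = 2/5 ≈ 0.40000)
q(x) = 9/8 (q(x) = (5 - 1*(-4))/8 = (5 + 4)/8 = (1/8)*9 = 9/8)
V(P) = -7/8 - P (V(P) = -2 + (9/8 - P) = -7/8 - P)
(V(L)*46)*(-23 - 1*(-4)) = ((-7/8 - 1*2/5)*46)*(-23 - 1*(-4)) = ((-7/8 - 2/5)*46)*(-23 + 4) = -51/40*46*(-19) = -1173/20*(-19) = 22287/20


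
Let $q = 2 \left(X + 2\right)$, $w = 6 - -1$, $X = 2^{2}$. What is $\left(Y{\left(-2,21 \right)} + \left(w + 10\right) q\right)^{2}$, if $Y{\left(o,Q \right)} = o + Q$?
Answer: $49729$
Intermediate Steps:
$X = 4$
$w = 7$ ($w = 6 + 1 = 7$)
$Y{\left(o,Q \right)} = Q + o$
$q = 12$ ($q = 2 \left(4 + 2\right) = 2 \cdot 6 = 12$)
$\left(Y{\left(-2,21 \right)} + \left(w + 10\right) q\right)^{2} = \left(\left(21 - 2\right) + \left(7 + 10\right) 12\right)^{2} = \left(19 + 17 \cdot 12\right)^{2} = \left(19 + 204\right)^{2} = 223^{2} = 49729$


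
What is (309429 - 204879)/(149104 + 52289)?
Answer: 34850/67131 ≈ 0.51913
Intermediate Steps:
(309429 - 204879)/(149104 + 52289) = 104550/201393 = 104550*(1/201393) = 34850/67131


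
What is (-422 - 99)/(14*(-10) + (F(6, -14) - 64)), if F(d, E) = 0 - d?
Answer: 521/210 ≈ 2.4810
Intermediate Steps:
F(d, E) = -d
(-422 - 99)/(14*(-10) + (F(6, -14) - 64)) = (-422 - 99)/(14*(-10) + (-1*6 - 64)) = -521/(-140 + (-6 - 64)) = -521/(-140 - 70) = -521/(-210) = -521*(-1/210) = 521/210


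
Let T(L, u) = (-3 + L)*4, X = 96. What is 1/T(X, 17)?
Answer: 1/372 ≈ 0.0026882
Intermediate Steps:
T(L, u) = -12 + 4*L
1/T(X, 17) = 1/(-12 + 4*96) = 1/(-12 + 384) = 1/372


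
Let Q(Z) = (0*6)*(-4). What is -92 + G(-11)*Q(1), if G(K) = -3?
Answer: -92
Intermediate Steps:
Q(Z) = 0 (Q(Z) = 0*(-4) = 0)
-92 + G(-11)*Q(1) = -92 - 3*0 = -92 + 0 = -92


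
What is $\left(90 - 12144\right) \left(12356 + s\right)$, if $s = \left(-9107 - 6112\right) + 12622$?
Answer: $-117634986$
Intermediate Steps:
$s = -2597$ ($s = -15219 + 12622 = -2597$)
$\left(90 - 12144\right) \left(12356 + s\right) = \left(90 - 12144\right) \left(12356 - 2597\right) = \left(-12054\right) 9759 = -117634986$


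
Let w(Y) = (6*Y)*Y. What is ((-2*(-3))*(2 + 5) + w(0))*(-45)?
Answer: -1890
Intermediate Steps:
w(Y) = 6*Y**2
((-2*(-3))*(2 + 5) + w(0))*(-45) = ((-2*(-3))*(2 + 5) + 6*0**2)*(-45) = (6*7 + 6*0)*(-45) = (42 + 0)*(-45) = 42*(-45) = -1890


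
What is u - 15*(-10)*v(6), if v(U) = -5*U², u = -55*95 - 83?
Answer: -32308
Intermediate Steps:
u = -5308 (u = -5225 - 83 = -5308)
u - 15*(-10)*v(6) = -5308 - 15*(-10)*(-5*6²) = -5308 - (-150)*(-5*36) = -5308 - (-150)*(-180) = -5308 - 1*27000 = -5308 - 27000 = -32308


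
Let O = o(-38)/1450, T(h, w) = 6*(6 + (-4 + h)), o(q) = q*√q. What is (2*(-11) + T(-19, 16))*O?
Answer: 2356*I*√38/725 ≈ 20.032*I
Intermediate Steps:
o(q) = q^(3/2)
T(h, w) = 12 + 6*h (T(h, w) = 6*(2 + h) = 12 + 6*h)
O = -19*I*√38/725 (O = (-38)^(3/2)/1450 = -38*I*√38*(1/1450) = -19*I*√38/725 ≈ -0.16155*I)
(2*(-11) + T(-19, 16))*O = (2*(-11) + (12 + 6*(-19)))*(-19*I*√38/725) = (-22 + (12 - 114))*(-19*I*√38/725) = (-22 - 102)*(-19*I*√38/725) = -(-2356)*I*√38/725 = 2356*I*√38/725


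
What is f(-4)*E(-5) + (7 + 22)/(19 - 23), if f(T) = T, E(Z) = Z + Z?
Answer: 131/4 ≈ 32.750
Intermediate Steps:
E(Z) = 2*Z
f(-4)*E(-5) + (7 + 22)/(19 - 23) = -8*(-5) + (7 + 22)/(19 - 23) = -4*(-10) + 29/(-4) = 40 + 29*(-1/4) = 40 - 29/4 = 131/4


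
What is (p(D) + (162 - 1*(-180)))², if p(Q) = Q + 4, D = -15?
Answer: 109561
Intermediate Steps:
p(Q) = 4 + Q
(p(D) + (162 - 1*(-180)))² = ((4 - 15) + (162 - 1*(-180)))² = (-11 + (162 + 180))² = (-11 + 342)² = 331² = 109561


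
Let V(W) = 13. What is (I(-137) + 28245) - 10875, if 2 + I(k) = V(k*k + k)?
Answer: 17381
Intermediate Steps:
I(k) = 11 (I(k) = -2 + 13 = 11)
(I(-137) + 28245) - 10875 = (11 + 28245) - 10875 = 28256 - 10875 = 17381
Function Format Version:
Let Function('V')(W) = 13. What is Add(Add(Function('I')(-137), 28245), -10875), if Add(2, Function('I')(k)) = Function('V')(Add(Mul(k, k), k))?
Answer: 17381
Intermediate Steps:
Function('I')(k) = 11 (Function('I')(k) = Add(-2, 13) = 11)
Add(Add(Function('I')(-137), 28245), -10875) = Add(Add(11, 28245), -10875) = Add(28256, -10875) = 17381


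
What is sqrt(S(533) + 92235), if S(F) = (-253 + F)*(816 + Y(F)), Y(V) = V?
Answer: sqrt(469955) ≈ 685.53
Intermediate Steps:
S(F) = (-253 + F)*(816 + F)
sqrt(S(533) + 92235) = sqrt((-206448 + 533**2 + 563*533) + 92235) = sqrt((-206448 + 284089 + 300079) + 92235) = sqrt(377720 + 92235) = sqrt(469955)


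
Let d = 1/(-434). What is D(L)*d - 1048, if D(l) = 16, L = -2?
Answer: -227424/217 ≈ -1048.0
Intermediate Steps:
d = -1/434 ≈ -0.0023041
D(L)*d - 1048 = 16*(-1/434) - 1048 = -8/217 - 1048 = -227424/217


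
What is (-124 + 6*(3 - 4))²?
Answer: 16900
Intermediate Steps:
(-124 + 6*(3 - 4))² = (-124 + 6*(-1))² = (-124 - 6)² = (-130)² = 16900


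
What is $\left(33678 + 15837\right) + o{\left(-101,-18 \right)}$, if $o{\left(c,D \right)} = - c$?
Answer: $49616$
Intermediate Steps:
$\left(33678 + 15837\right) + o{\left(-101,-18 \right)} = \left(33678 + 15837\right) - -101 = 49515 + 101 = 49616$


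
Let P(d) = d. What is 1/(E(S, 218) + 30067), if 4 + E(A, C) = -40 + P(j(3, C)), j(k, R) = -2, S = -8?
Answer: 1/30021 ≈ 3.3310e-5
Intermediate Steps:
E(A, C) = -46 (E(A, C) = -4 + (-40 - 2) = -4 - 42 = -46)
1/(E(S, 218) + 30067) = 1/(-46 + 30067) = 1/30021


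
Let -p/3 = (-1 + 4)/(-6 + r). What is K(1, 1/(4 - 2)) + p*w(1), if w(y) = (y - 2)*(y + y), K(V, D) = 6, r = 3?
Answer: 0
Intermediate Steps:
w(y) = 2*y*(-2 + y) (w(y) = (-2 + y)*(2*y) = 2*y*(-2 + y))
p = 3 (p = -3*(-1 + 4)/(-6 + 3) = -9/(-3) = -9*(-1)/3 = -3*(-1) = 3)
K(1, 1/(4 - 2)) + p*w(1) = 6 + 3*(2*1*(-2 + 1)) = 6 + 3*(2*1*(-1)) = 6 + 3*(-2) = 6 - 6 = 0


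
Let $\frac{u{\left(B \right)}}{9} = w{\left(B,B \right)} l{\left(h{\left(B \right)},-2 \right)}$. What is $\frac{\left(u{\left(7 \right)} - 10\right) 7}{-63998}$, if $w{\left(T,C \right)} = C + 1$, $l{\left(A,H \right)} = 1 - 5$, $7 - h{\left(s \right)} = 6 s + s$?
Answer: $\frac{1043}{31999} \approx 0.032595$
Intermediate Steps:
$h{\left(s \right)} = 7 - 7 s$ ($h{\left(s \right)} = 7 - \left(6 s + s\right) = 7 - 7 s$)
$l{\left(A,H \right)} = -4$
$w{\left(T,C \right)} = 1 + C$
$u{\left(B \right)} = -36 - 36 B$ ($u{\left(B \right)} = 9 \left(1 + B\right) \left(-4\right) = 9 \left(-4 - 4 B\right) = -36 - 36 B$)
$\frac{\left(u{\left(7 \right)} - 10\right) 7}{-63998} = \frac{\left(\left(-36 - 252\right) - 10\right) 7}{-63998} = \left(\left(-36 - 252\right) - 10\right) 7 \left(- \frac{1}{63998}\right) = \left(-288 - 10\right) 7 \left(- \frac{1}{63998}\right) = \left(-298\right) 7 \left(- \frac{1}{63998}\right) = \left(-2086\right) \left(- \frac{1}{63998}\right) = \frac{1043}{31999}$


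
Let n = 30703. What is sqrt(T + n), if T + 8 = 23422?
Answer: 3*sqrt(6013) ≈ 232.63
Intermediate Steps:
T = 23414 (T = -8 + 23422 = 23414)
sqrt(T + n) = sqrt(23414 + 30703) = sqrt(54117) = 3*sqrt(6013)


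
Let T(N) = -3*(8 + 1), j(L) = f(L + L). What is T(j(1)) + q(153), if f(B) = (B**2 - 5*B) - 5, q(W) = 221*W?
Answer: 33786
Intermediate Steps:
f(B) = -5 + B**2 - 5*B
j(L) = -5 - 10*L + 4*L**2 (j(L) = -5 + (L + L)**2 - 5*(L + L) = -5 + (2*L)**2 - 10*L = -5 + 4*L**2 - 10*L = -5 - 10*L + 4*L**2)
T(N) = -27 (T(N) = -3*9 = -27)
T(j(1)) + q(153) = -27 + 221*153 = -27 + 33813 = 33786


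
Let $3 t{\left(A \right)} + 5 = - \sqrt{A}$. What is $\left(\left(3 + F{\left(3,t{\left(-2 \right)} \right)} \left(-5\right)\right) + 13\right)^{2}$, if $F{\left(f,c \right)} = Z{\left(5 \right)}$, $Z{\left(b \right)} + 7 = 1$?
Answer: $2116$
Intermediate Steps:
$Z{\left(b \right)} = -6$ ($Z{\left(b \right)} = -7 + 1 = -6$)
$t{\left(A \right)} = - \frac{5}{3} - \frac{\sqrt{A}}{3}$ ($t{\left(A \right)} = - \frac{5}{3} + \frac{\left(-1\right) \sqrt{A}}{3} = - \frac{5}{3} - \frac{\sqrt{A}}{3}$)
$F{\left(f,c \right)} = -6$
$\left(\left(3 + F{\left(3,t{\left(-2 \right)} \right)} \left(-5\right)\right) + 13\right)^{2} = \left(\left(3 - -30\right) + 13\right)^{2} = \left(\left(3 + 30\right) + 13\right)^{2} = \left(33 + 13\right)^{2} = 46^{2} = 2116$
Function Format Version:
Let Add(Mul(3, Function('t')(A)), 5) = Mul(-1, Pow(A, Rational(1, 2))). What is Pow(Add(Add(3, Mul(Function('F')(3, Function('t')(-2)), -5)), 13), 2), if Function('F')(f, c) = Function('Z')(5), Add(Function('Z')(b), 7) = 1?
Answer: 2116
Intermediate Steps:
Function('Z')(b) = -6 (Function('Z')(b) = Add(-7, 1) = -6)
Function('t')(A) = Add(Rational(-5, 3), Mul(Rational(-1, 3), Pow(A, Rational(1, 2)))) (Function('t')(A) = Add(Rational(-5, 3), Mul(Rational(1, 3), Mul(-1, Pow(A, Rational(1, 2))))) = Add(Rational(-5, 3), Mul(Rational(-1, 3), Pow(A, Rational(1, 2)))))
Function('F')(f, c) = -6
Pow(Add(Add(3, Mul(Function('F')(3, Function('t')(-2)), -5)), 13), 2) = Pow(Add(Add(3, Mul(-6, -5)), 13), 2) = Pow(Add(Add(3, 30), 13), 2) = Pow(Add(33, 13), 2) = Pow(46, 2) = 2116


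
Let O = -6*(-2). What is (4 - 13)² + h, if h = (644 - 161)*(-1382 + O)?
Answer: -661629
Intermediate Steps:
O = 12
h = -661710 (h = (644 - 161)*(-1382 + 12) = 483*(-1370) = -661710)
(4 - 13)² + h = (4 - 13)² - 661710 = (-9)² - 661710 = 81 - 661710 = -661629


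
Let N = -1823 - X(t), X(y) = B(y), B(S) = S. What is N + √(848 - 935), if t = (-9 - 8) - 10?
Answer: -1796 + I*√87 ≈ -1796.0 + 9.3274*I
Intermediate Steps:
t = -27 (t = -17 - 10 = -27)
X(y) = y
N = -1796 (N = -1823 - 1*(-27) = -1823 + 27 = -1796)
N + √(848 - 935) = -1796 + √(848 - 935) = -1796 + √(-87) = -1796 + I*√87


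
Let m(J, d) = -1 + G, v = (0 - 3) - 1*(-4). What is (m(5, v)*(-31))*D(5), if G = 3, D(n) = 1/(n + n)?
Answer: -31/5 ≈ -6.2000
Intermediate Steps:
D(n) = 1/(2*n)
v = 1 (v = -3 + 4 = 1)
m(J, d) = 2 (m(J, d) = -1 + 3 = 2)
(m(5, v)*(-31))*D(5) = (2*(-31))*((½)/5) = -31/5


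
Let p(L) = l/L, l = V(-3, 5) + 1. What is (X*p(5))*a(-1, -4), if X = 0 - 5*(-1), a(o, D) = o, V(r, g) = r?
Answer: 2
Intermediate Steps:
l = -2 (l = -3 + 1 = -2)
p(L) = -2/L
X = 5 (X = 0 + 5 = 5)
(X*p(5))*a(-1, -4) = (5*(-2/5))*(-1) = (5*(-2*⅕))*(-1) = (5*(-⅖))*(-1) = -2*(-1) = 2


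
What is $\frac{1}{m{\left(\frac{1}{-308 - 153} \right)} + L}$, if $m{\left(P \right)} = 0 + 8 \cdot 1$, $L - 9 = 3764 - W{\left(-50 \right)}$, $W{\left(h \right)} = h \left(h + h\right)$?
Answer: $- \frac{1}{1219} \approx -0.00082034$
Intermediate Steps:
$W{\left(h \right)} = 2 h^{2}$ ($W{\left(h \right)} = h 2 h = 2 h^{2}$)
$L = -1227$ ($L = 9 + \left(3764 - 2 \left(-50\right)^{2}\right) = 9 + \left(3764 - 2 \cdot 2500\right) = 9 + \left(3764 - 5000\right) = 9 - 1236 = -1227$)
$m{\left(P \right)} = 8$ ($m{\left(P \right)} = 0 + 8 = 8$)
$\frac{1}{m{\left(\frac{1}{-308 - 153} \right)} + L} = \frac{1}{8 - 1227} = \frac{1}{-1219} = - \frac{1}{1219}$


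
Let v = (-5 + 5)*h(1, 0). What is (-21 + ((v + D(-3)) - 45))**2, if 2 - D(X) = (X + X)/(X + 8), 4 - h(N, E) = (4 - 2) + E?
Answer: 98596/25 ≈ 3943.8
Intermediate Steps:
h(N, E) = 2 - E (h(N, E) = 4 - ((4 - 2) + E) = 4 - (2 + E) = 4 + (-2 - E) = 2 - E)
D(X) = 2 - 2*X/(8 + X) (D(X) = 2 - (X + X)/(X + 8) = 2 - 2*X/(8 + X))
v = 0 (v = (-5 + 5)*(2 - 1*0) = 0*(2 + 0) = 0*2 = 0)
(-21 + ((v + D(-3)) - 45))**2 = (-21 + ((0 + 16/(8 - 3)) - 45))**2 = (-21 + ((0 + 16/5) - 45))**2 = (-21 + (16/5 - 45))**2 = (-21 - 209/5)**2 = (-314/5)**2 = 98596/25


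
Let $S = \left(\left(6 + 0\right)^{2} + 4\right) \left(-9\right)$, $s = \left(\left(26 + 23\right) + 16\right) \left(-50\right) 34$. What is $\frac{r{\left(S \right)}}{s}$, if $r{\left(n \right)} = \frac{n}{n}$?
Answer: $- \frac{1}{110500} \approx -9.0498 \cdot 10^{-6}$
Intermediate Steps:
$s = -110500$ ($s = \left(49 + 16\right) \left(-50\right) 34 = 65 \left(-50\right) 34 = \left(-3250\right) 34 = -110500$)
$S = -360$ ($S = \left(6^{2} + 4\right) \left(-9\right) = \left(36 + 4\right) \left(-9\right) = 40 \left(-9\right) = -360$)
$r{\left(n \right)} = 1$
$\frac{r{\left(S \right)}}{s} = 1 \frac{1}{-110500} = 1 \left(- \frac{1}{110500}\right) = - \frac{1}{110500}$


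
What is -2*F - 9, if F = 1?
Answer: -11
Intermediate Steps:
-2*F - 9 = -2*1 - 9 = -2 - 9 = -11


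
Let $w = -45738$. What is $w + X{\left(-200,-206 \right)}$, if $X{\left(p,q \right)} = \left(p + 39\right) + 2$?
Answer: $-45897$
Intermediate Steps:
$X{\left(p,q \right)} = 41 + p$ ($X{\left(p,q \right)} = \left(39 + p\right) + 2 = 41 + p$)
$w + X{\left(-200,-206 \right)} = -45738 + \left(41 - 200\right) = -45738 - 159 = -45897$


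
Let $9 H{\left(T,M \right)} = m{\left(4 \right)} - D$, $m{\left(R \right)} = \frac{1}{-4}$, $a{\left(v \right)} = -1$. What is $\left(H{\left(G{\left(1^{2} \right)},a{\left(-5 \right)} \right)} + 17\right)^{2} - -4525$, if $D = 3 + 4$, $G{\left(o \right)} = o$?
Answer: $\frac{6204289}{1296} \approx 4787.3$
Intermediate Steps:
$m{\left(R \right)} = - \frac{1}{4}$
$D = 7$
$H{\left(T,M \right)} = - \frac{29}{36}$ ($H{\left(T,M \right)} = \frac{- \frac{1}{4} - 7}{9} = \frac{1}{9} \left(- \frac{29}{4}\right) = - \frac{29}{36}$)
$\left(H{\left(G{\left(1^{2} \right)},a{\left(-5 \right)} \right)} + 17\right)^{2} - -4525 = \left(- \frac{29}{36} + 17\right)^{2} - -4525 = \left(\frac{583}{36}\right)^{2} + 4525 = \frac{339889}{1296} + 4525 = \frac{6204289}{1296}$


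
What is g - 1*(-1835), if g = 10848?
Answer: 12683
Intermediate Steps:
g - 1*(-1835) = 10848 - 1*(-1835) = 10848 + 1835 = 12683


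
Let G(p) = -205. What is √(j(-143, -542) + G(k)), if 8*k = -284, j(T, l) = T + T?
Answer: I*√491 ≈ 22.159*I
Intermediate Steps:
j(T, l) = 2*T
k = -71/2 (k = (⅛)*(-284) = -71/2 ≈ -35.500)
√(j(-143, -542) + G(k)) = √(2*(-143) - 205) = √(-286 - 205) = √(-491) = I*√491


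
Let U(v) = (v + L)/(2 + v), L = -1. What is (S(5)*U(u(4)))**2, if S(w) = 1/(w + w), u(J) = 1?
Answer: 0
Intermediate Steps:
S(w) = 1/(2*w)
U(v) = (-1 + v)/(2 + v) (U(v) = (v - 1)/(2 + v) = (-1 + v)/(2 + v))
(S(5)*U(u(4)))**2 = (((1/2)/5)*((-1 + 1)/(2 + 1)))**2 = (((1/2)*(1/5))*(0/3))**2 = (((1/3)*0)/10)**2 = ((1/10)*0)**2 = 0**2 = 0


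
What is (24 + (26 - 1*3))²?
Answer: 2209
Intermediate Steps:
(24 + (26 - 1*3))² = (24 + (26 - 3))² = (24 + 23)² = 47² = 2209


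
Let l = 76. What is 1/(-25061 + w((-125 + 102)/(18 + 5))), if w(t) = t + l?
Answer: -1/24986 ≈ -4.0022e-5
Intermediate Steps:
w(t) = 76 + t (w(t) = t + 76 = 76 + t)
1/(-25061 + w((-125 + 102)/(18 + 5))) = 1/(-25061 + (76 + (-125 + 102)/(18 + 5))) = 1/(-25061 + (76 - 23/23)) = 1/(-25061 + (76 - 23*1/23)) = 1/(-25061 + (76 - 1)) = 1/(-25061 + 75) = 1/(-24986) = -1/24986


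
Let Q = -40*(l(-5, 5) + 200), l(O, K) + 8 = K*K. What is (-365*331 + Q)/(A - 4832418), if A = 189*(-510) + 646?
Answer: 129495/4928162 ≈ 0.026277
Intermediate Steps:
l(O, K) = -8 + K² (l(O, K) = -8 + K*K = -8 + K²)
Q = -8680 (Q = -40*((-8 + 5²) + 200) = -40*((-8 + 25) + 200) = -40*(17 + 200) = -40*217 = -8680)
A = -95744 (A = -96390 + 646 = -95744)
(-365*331 + Q)/(A - 4832418) = (-365*331 - 8680)/(-95744 - 4832418) = (-120815 - 8680)/(-4928162) = -129495*(-1/4928162) = 129495/4928162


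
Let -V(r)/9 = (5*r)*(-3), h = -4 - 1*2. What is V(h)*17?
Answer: -13770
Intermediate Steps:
h = -6 (h = -4 - 2 = -6)
V(r) = 135*r (V(r) = -9*5*r*(-3) = -(-135)*r = 135*r)
V(h)*17 = (135*(-6))*17 = -810*17 = -13770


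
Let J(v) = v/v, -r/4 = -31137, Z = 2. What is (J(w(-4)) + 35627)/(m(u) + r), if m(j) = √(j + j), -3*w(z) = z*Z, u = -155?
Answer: 2218698072/7756102307 - 17814*I*√310/7756102307 ≈ 0.28606 - 4.0439e-5*I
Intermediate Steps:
r = 124548 (r = -4*(-31137) = 124548)
w(z) = -2*z/3 (w(z) = -z*2/3 = -2*z/3)
J(v) = 1
m(j) = √2*√j (m(j) = √(2*j) = √2*√j)
(J(w(-4)) + 35627)/(m(u) + r) = (1 + 35627)/(√2*√(-155) + 124548) = 35628/(√2*(I*√155) + 124548) = 35628/(I*√310 + 124548) = 35628/(124548 + I*√310)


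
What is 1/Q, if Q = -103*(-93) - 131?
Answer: 1/9448 ≈ 0.00010584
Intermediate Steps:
Q = 9448 (Q = 9579 - 131 = 9448)
1/Q = 1/9448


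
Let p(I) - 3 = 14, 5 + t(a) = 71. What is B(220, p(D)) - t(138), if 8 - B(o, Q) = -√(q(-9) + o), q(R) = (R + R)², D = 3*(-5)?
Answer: -58 + 4*√34 ≈ -34.676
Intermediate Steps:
t(a) = 66 (t(a) = -5 + 71 = 66)
D = -15
p(I) = 17 (p(I) = 3 + 14 = 17)
q(R) = 4*R² (q(R) = (2*R)² = 4*R²)
B(o, Q) = 8 + √(324 + o) (B(o, Q) = 8 - (-1)*√(4*(-9)² + o) = 8 - (-1)*√(4*81 + o) = 8 - (-1)*√(324 + o) = 8 + √(324 + o))
B(220, p(D)) - t(138) = (8 + √(324 + 220)) - 1*66 = (8 + √544) - 66 = (8 + 4*√34) - 66 = -58 + 4*√34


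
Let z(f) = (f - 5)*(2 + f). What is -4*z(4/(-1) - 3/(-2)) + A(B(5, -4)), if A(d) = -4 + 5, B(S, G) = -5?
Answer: -14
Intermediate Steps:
A(d) = 1
z(f) = (-5 + f)*(2 + f)
-4*z(4/(-1) - 3/(-2)) + A(B(5, -4)) = -4*(-10 + (4/(-1) - 3/(-2))**2 - 3*(4/(-1) - 3/(-2))) + 1 = -4*(-10 + (4*(-1) - 3*(-1/2))**2 - 3*(4*(-1) - 3*(-1/2))) + 1 = -4*(-10 + (-4 + 3/2)**2 - 3*(-4 + 3/2)) + 1 = -4*(-10 + (-5/2)**2 - 3*(-5/2)) + 1 = -4*(-10 + 25/4 + 15/2) + 1 = -4*15/4 + 1 = -15 + 1 = -14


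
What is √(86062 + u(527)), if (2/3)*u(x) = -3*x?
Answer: √334762/2 ≈ 289.29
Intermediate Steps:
u(x) = -9*x/2 (u(x) = 3*(-3*x)/2 = -9*x/2)
√(86062 + u(527)) = √(86062 - 9/2*527) = √(86062 - 4743/2) = √(167381/2) = √334762/2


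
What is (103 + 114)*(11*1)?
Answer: 2387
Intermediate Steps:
(103 + 114)*(11*1) = 217*11 = 2387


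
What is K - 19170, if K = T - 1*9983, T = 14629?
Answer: -14524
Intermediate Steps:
K = 4646 (K = 14629 - 1*9983 = 14629 - 9983 = 4646)
K - 19170 = 4646 - 19170 = -14524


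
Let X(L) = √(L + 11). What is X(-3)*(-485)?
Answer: -970*√2 ≈ -1371.8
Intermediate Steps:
X(L) = √(11 + L)
X(-3)*(-485) = √(11 - 3)*(-485) = √8*(-485) = (2*√2)*(-485) = -970*√2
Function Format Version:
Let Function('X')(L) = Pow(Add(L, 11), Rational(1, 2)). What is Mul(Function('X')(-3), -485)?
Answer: Mul(-970, Pow(2, Rational(1, 2))) ≈ -1371.8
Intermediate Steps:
Function('X')(L) = Pow(Add(11, L), Rational(1, 2))
Mul(Function('X')(-3), -485) = Mul(Pow(Add(11, -3), Rational(1, 2)), -485) = Mul(Pow(8, Rational(1, 2)), -485) = Mul(Mul(2, Pow(2, Rational(1, 2))), -485) = Mul(-970, Pow(2, Rational(1, 2)))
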